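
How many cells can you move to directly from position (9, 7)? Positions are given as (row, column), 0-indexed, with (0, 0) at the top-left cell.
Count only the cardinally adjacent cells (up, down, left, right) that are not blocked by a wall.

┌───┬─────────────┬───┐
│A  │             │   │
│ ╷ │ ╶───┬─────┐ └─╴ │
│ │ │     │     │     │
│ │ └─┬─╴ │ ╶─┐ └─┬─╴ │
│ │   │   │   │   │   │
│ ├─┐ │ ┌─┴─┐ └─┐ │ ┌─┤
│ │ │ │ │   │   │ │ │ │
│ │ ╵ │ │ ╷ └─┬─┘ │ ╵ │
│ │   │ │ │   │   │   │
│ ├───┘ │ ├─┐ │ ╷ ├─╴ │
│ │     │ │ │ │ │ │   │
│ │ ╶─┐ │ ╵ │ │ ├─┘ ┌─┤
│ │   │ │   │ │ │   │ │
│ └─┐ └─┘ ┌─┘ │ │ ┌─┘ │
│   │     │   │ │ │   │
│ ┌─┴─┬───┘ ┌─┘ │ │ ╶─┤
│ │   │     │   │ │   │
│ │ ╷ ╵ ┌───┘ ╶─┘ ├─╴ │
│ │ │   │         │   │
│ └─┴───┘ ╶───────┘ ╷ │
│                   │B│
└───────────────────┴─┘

Checking passable neighbors of (9, 7):
Neighbors: (9, 6), (9, 8)
Count: 2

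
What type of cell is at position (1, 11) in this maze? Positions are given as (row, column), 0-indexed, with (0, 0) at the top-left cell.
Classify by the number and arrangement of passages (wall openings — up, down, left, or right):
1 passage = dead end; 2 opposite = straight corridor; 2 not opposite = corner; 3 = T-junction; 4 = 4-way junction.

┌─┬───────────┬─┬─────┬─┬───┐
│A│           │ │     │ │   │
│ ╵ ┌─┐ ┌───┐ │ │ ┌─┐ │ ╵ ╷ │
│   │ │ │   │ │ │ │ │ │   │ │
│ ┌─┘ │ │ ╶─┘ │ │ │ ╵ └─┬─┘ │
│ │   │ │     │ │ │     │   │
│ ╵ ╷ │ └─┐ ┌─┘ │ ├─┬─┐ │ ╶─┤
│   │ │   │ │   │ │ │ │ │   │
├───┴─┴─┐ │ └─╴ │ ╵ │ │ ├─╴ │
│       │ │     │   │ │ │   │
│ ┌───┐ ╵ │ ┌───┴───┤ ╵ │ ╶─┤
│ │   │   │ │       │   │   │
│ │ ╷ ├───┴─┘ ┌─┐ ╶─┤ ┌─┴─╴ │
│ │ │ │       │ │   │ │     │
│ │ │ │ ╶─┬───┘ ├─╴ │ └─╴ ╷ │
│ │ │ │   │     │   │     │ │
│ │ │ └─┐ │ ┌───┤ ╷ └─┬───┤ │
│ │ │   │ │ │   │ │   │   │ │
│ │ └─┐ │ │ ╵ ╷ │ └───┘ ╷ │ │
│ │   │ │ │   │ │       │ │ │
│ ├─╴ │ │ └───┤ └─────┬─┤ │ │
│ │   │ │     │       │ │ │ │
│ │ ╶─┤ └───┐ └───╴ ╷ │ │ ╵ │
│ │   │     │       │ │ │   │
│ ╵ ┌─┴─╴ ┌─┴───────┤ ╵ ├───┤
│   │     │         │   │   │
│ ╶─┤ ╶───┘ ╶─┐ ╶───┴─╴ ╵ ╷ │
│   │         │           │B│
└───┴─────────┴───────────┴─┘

Checking cell at (1, 11):
Number of passages: 2
Cell type: corner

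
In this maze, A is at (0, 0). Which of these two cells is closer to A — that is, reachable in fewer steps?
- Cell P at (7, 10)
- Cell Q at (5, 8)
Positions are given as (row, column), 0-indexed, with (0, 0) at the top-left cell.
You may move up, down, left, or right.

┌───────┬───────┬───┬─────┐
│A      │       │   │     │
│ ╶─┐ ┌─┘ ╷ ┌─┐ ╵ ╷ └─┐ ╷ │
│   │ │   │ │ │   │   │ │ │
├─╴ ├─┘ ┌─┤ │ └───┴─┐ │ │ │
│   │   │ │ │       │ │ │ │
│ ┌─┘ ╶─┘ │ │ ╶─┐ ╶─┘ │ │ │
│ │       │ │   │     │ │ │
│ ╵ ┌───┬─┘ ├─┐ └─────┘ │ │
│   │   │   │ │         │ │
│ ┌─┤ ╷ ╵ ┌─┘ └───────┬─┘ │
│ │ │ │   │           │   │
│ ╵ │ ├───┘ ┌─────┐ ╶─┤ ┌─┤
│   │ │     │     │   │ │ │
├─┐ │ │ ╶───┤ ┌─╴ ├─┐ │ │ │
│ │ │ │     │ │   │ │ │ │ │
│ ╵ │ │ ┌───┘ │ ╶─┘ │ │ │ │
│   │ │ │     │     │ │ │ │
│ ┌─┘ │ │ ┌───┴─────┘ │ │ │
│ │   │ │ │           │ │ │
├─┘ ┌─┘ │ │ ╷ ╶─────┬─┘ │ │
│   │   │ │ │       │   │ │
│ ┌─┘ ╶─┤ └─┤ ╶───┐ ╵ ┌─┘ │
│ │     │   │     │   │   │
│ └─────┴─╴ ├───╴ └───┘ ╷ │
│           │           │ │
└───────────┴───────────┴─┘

Shortest path A → P at (7, 10): 67 steps
Shortest path A → Q at (5, 8): 71 steps

P is closer (67 steps vs 71 steps).

Path to P:

┌───────┬───────┬───┬─────┐
│A      │↱ → → ↓│↱ ↓│  ↱ ↓│
│ ╶─┐ ┌─┘ ╷ ┌─┐ ╵ ╷ └─┐ ╷ │
│↳ ↓│ │↱ ↑│ │ │↳ ↑│↳ ↓│↑│↓│
├─╴ ├─┘ ┌─┤ │ └───┴─┐ │ │ │
│↓ ↲│↱ ↑│ │ │↓ ← ↰  │↓│↑│↓│
│ ┌─┘ ╶─┘ │ │ ╶─┐ ╶─┘ │ │ │
│↓│↱ ↑    │ │↳ ↓│↑ ← ↲│↑│↓│
│ ╵ ┌───┬─┘ ├─┐ └─────┘ │ │
│↳ ↑│   │   │ │↳ → → → ↑│↓│
│ ┌─┤ ╷ ╵ ┌─┘ └───────┬─┘ │
│ │ │ │   │           │↓ ↲│
│ ╵ │ ├───┘ ┌─────┐ ╶─┤ ┌─┤
│   │ │     │     │   │↓│ │
├─┐ │ │ ╶───┤ ┌─╴ ├─┐ │ │ │
│ │ │ │     │ │   │ │P│↓│ │
│ ╵ │ │ ┌───┘ │ ╶─┘ │ │ │ │
│   │ │ │     │     │↑│↓│ │
│ ┌─┘ │ │ ┌───┴─────┘ │ │ │
│ │   │ │ │  ↱ → → → ↑│↓│ │
├─┘ ┌─┘ │ │ ╷ ╶─────┬─┘ │ │
│   │   │ │ │↑ ← ← ↰│↓ ↲│ │
│ ┌─┘ ╶─┤ └─┤ ╶───┐ ╵ ┌─┘ │
│ │     │   │     │↑ ↲│   │
│ └─────┴─╴ ├───╴ └───┘ ╷ │
│           │           │ │
└───────────┴───────────┴─┘

Path to Q:

┌───────┬───────┬───┬─────┐
│A      │↱ → → ↓│↱ ↓│  ↱ ↓│
│ ╶─┐ ┌─┘ ╷ ┌─┐ ╵ ╷ └─┐ ╷ │
│↳ ↓│ │↱ ↑│ │ │↳ ↑│↳ ↓│↑│↓│
├─╴ ├─┘ ┌─┤ │ └───┴─┐ │ │ │
│↓ ↲│↱ ↑│ │ │↓ ← ↰  │↓│↑│↓│
│ ┌─┘ ╶─┘ │ │ ╶─┐ ╶─┘ │ │ │
│↓│↱ ↑    │ │↳ ↓│↑ ← ↲│↑│↓│
│ ╵ ┌───┬─┘ ├─┐ └─────┘ │ │
│↳ ↑│   │   │ │↳ → → → ↑│↓│
│ ┌─┤ ╷ ╵ ┌─┘ └───────┬─┘ │
│ │ │ │   │      Q ↰  │↓ ↲│
│ ╵ │ ├───┘ ┌─────┐ ╶─┤ ┌─┤
│   │ │     │     │↑ ↰│↓│ │
├─┐ │ │ ╶───┤ ┌─╴ ├─┐ │ │ │
│ │ │ │     │ │   │ │↑│↓│ │
│ ╵ │ │ ┌───┘ │ ╶─┘ │ │ │ │
│   │ │ │     │     │↑│↓│ │
│ ┌─┘ │ │ ┌───┴─────┘ │ │ │
│ │   │ │ │  ↱ → → → ↑│↓│ │
├─┘ ┌─┘ │ │ ╷ ╶─────┬─┘ │ │
│   │   │ │ │↑ ← ← ↰│↓ ↲│ │
│ ┌─┘ ╶─┤ └─┤ ╶───┐ ╵ ┌─┘ │
│ │     │   │     │↑ ↲│   │
│ └─────┴─╴ ├───╴ └───┘ ╷ │
│           │           │ │
└───────────┴───────────┴─┘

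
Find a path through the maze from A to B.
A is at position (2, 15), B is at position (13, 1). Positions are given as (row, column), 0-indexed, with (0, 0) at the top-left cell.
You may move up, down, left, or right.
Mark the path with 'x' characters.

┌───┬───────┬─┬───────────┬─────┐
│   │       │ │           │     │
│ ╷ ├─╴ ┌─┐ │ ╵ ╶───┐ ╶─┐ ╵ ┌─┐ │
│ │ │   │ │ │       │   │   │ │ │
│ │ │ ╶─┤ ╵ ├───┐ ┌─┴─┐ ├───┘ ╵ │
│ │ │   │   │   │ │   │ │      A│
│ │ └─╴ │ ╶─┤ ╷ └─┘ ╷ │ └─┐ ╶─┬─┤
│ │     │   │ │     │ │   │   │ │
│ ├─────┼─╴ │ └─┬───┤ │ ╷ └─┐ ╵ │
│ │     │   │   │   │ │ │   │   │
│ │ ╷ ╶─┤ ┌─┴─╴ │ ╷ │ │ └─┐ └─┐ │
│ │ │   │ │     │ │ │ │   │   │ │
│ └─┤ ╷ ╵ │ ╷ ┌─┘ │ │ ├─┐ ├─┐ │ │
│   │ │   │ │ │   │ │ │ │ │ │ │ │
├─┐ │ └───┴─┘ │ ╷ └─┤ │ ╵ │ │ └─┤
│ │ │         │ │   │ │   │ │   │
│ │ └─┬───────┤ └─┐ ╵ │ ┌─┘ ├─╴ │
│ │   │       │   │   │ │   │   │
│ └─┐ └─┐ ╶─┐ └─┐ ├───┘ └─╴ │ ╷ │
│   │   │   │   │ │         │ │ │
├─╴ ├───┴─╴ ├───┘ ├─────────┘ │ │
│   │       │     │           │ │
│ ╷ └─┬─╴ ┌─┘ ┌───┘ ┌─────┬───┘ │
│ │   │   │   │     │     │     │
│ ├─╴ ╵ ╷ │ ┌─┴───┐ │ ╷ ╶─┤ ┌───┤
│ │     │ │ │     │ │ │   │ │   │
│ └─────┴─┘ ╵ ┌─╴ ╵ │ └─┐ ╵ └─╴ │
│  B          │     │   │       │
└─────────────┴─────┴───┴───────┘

Finding the shortest path from (2, 15) to (13, 1):
Path length: 43 steps
Directions: up → up → left → left → down → left → up → left → left → down → right → down → down → right → down → right → down → right → down → down → right → down → left → down → down → left → left → left → left → left → down → down → down → left → up → left → left → down → left → left → left → left → left

Solution:

┌───┬───────┬─┬───────────┬─────┐
│   │       │ │      x x x│x x x│
│ ╷ ├─╴ ┌─┐ │ ╵ ╶───┐ ╶─┐ ╵ ┌─┐ │
│ │ │   │ │ │       │x x│x x│ │x│
│ │ │ ╶─┤ ╵ ├───┐ ┌─┴─┐ ├───┘ ╵ │
│ │ │   │   │   │ │   │x│      A│
│ │ └─╴ │ ╶─┤ ╷ └─┘ ╷ │ └─┐ ╶─┬─┤
│ │     │   │ │     │ │x x│   │ │
│ ├─────┼─╴ │ └─┬───┤ │ ╷ └─┐ ╵ │
│ │     │   │   │   │ │ │x x│   │
│ │ ╷ ╶─┤ ┌─┴─╴ │ ╷ │ │ └─┐ └─┐ │
│ │ │   │ │     │ │ │ │   │x x│ │
│ └─┤ ╷ ╵ │ ╷ ┌─┘ │ │ ├─┐ ├─┐ │ │
│   │ │   │ │ │   │ │ │ │ │ │x│ │
├─┐ │ └───┴─┘ │ ╷ └─┤ │ ╵ │ │ └─┤
│ │ │         │ │   │ │   │ │x x│
│ │ └─┬───────┤ └─┐ ╵ │ ┌─┘ ├─╴ │
│ │   │       │   │   │ │   │x x│
│ └─┐ └─┐ ╶─┐ └─┐ ├───┘ └─╴ │ ╷ │
│   │   │   │   │ │         │x│ │
├─╴ ├───┴─╴ ├───┘ ├─────────┘ │ │
│   │       │     │x x x x x x│ │
│ ╷ └─┬─╴ ┌─┘ ┌───┘ ┌─────┬───┘ │
│ │   │   │   │    x│     │     │
│ ├─╴ ╵ ╷ │ ┌─┴───┐ │ ╷ ╶─┤ ┌───┤
│ │     │ │ │x x x│x│ │   │ │   │
│ └─────┴─┘ ╵ ┌─╴ ╵ │ └─┐ ╵ └─╴ │
│  B x x x x x│  x x│   │       │
└─────────────┴─────┴───┴───────┘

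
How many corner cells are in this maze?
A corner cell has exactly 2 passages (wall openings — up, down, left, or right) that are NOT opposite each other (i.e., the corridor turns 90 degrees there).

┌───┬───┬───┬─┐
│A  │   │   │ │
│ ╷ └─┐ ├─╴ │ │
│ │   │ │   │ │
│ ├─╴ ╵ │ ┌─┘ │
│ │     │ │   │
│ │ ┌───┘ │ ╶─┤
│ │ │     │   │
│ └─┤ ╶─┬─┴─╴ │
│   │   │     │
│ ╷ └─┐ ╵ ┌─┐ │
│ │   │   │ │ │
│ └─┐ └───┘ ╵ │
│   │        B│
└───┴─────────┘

Counting corner cells (2 non-opposite passages):
Total corners: 27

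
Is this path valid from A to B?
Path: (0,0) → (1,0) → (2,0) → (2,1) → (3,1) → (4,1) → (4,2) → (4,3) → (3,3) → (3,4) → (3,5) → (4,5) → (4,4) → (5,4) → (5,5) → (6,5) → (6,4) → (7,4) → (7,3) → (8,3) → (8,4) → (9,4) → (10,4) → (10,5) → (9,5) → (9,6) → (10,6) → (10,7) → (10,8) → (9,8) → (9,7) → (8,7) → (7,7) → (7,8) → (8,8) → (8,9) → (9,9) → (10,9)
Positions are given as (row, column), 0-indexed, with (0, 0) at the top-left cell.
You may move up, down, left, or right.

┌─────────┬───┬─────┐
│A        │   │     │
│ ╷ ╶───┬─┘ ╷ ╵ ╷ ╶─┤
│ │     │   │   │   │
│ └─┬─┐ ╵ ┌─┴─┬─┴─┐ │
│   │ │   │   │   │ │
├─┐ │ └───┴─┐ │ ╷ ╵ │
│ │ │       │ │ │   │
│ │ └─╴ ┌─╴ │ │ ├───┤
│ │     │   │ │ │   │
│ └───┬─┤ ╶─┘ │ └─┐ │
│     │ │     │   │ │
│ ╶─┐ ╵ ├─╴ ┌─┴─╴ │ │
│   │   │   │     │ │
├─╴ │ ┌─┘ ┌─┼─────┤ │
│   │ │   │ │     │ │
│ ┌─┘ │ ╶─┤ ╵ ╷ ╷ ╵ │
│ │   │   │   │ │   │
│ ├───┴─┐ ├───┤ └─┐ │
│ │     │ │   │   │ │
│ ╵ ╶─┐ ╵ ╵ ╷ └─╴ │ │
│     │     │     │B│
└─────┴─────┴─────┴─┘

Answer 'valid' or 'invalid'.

Checking path validity:
Result: All consecutive moves are passable.

valid

Correct solution:

┌─────────┬───┬─────┐
│A        │   │     │
│ ╷ ╶───┬─┘ ╷ ╵ ╷ ╶─┤
│↓│     │   │   │   │
│ └─┬─┐ ╵ ┌─┴─┬─┴─┐ │
│↳ ↓│ │   │   │   │ │
├─┐ │ └───┴─┐ │ ╷ ╵ │
│ │↓│  ↱ → ↓│ │ │   │
│ │ └─╴ ┌─╴ │ │ ├───┤
│ │↳ → ↑│↓ ↲│ │ │   │
│ └───┬─┤ ╶─┘ │ └─┐ │
│     │ │↳ ↓  │   │ │
│ ╶─┐ ╵ ├─╴ ┌─┴─╴ │ │
│   │   │↓ ↲│     │ │
├─╴ │ ┌─┘ ┌─┼─────┤ │
│   │ │↓ ↲│ │  ↱ ↓│ │
│ ┌─┘ │ ╶─┤ ╵ ╷ ╷ ╵ │
│ │   │↳ ↓│   │↑│↳ ↓│
│ ├───┴─┐ ├───┤ └─┐ │
│ │     │↓│↱ ↓│↑ ↰│↓│
│ ╵ ╶─┐ ╵ ╵ ╷ └─╴ │ │
│     │  ↳ ↑│↳ → ↑│B│
└─────┴─────┴─────┴─┘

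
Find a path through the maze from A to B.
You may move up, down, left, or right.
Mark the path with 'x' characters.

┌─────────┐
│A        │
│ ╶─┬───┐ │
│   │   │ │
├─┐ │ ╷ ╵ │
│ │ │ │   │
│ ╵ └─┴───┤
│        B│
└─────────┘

Finding the shortest path through the maze:
Path length: 7 steps
Directions: down → right → down → down → right → right → right

Solution:

┌─────────┐
│A        │
│ ╶─┬───┐ │
│x x│   │ │
├─┐ │ ╷ ╵ │
│ │x│ │   │
│ ╵ └─┴───┤
│  x x x B│
└─────────┘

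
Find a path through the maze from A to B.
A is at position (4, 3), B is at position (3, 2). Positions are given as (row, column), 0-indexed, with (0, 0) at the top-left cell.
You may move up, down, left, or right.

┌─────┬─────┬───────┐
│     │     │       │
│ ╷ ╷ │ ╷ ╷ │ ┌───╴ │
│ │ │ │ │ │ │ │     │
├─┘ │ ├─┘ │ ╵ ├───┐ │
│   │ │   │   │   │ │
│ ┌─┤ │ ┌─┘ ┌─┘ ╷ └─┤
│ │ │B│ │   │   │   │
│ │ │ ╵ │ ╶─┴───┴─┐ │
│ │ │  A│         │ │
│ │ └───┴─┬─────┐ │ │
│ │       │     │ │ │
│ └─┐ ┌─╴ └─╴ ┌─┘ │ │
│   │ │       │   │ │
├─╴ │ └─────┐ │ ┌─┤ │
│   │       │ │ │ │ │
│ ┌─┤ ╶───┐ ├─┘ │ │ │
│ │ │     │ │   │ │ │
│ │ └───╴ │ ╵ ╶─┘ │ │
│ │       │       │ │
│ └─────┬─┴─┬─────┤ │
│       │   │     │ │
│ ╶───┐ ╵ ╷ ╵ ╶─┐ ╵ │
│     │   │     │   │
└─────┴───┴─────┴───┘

Finding the shortest path from (4, 3) to (3, 2):
Path length: 2 steps
Directions: left → up

Solution:

┌─────┬─────┬───────┐
│     │     │       │
│ ╷ ╷ │ ╷ ╷ │ ┌───╴ │
│ │ │ │ │ │ │ │     │
├─┘ │ ├─┘ │ ╵ ├───┐ │
│   │ │   │   │   │ │
│ ┌─┤ │ ┌─┘ ┌─┘ ╷ └─┤
│ │ │B│ │   │   │   │
│ │ │ ╵ │ ╶─┴───┴─┐ │
│ │ │↑ A│         │ │
│ │ └───┴─┬─────┐ │ │
│ │       │     │ │ │
│ └─┐ ┌─╴ └─╴ ┌─┘ │ │
│   │ │       │   │ │
├─╴ │ └─────┐ │ ┌─┤ │
│   │       │ │ │ │ │
│ ┌─┤ ╶───┐ ├─┘ │ │ │
│ │ │     │ │   │ │ │
│ │ └───╴ │ ╵ ╶─┘ │ │
│ │       │       │ │
│ └─────┬─┴─┬─────┤ │
│       │   │     │ │
│ ╶───┐ ╵ ╷ ╵ ╶─┐ ╵ │
│     │   │     │   │
└─────┴───┴─────┴───┘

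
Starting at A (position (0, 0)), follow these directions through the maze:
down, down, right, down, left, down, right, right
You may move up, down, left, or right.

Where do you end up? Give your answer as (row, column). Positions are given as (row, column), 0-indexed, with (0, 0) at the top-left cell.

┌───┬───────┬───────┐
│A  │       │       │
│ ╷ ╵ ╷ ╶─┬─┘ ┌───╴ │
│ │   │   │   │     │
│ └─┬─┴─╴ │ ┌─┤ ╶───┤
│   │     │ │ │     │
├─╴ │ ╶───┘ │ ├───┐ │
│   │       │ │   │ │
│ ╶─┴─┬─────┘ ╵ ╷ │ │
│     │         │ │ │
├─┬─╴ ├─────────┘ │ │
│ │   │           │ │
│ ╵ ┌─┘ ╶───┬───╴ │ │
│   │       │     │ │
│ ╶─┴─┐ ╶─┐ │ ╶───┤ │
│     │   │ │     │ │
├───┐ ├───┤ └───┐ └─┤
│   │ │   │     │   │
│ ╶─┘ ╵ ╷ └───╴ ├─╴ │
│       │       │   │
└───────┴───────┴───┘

Following directions step by step:
Start: (0, 0)
  down: (0, 0) → (1, 0)
  down: (1, 0) → (2, 0)
  right: (2, 0) → (2, 1)
  down: (2, 1) → (3, 1)
  left: (3, 1) → (3, 0)
  down: (3, 0) → (4, 0)
  right: (4, 0) → (4, 1)
  right: (4, 1) → (4, 2)
Final position: (4, 2)

Path taken:

┌───┬───────┬───────┐
│A  │       │       │
│ ╷ ╵ ╷ ╶─┬─┘ ┌───╴ │
│↓│   │   │   │     │
│ └─┬─┴─╴ │ ┌─┤ ╶───┤
│↳ ↓│     │ │ │     │
├─╴ │ ╶───┘ │ ├───┐ │
│↓ ↲│       │ │   │ │
│ ╶─┴─┬─────┘ ╵ ╷ │ │
│↳ → B│         │ │ │
├─┬─╴ ├─────────┘ │ │
│ │   │           │ │
│ ╵ ┌─┘ ╶───┬───╴ │ │
│   │       │     │ │
│ ╶─┴─┐ ╶─┐ │ ╶───┤ │
│     │   │ │     │ │
├───┐ ├───┤ └───┐ └─┤
│   │ │   │     │   │
│ ╶─┘ ╵ ╷ └───╴ ├─╴ │
│       │       │   │
└───────┴───────┴───┘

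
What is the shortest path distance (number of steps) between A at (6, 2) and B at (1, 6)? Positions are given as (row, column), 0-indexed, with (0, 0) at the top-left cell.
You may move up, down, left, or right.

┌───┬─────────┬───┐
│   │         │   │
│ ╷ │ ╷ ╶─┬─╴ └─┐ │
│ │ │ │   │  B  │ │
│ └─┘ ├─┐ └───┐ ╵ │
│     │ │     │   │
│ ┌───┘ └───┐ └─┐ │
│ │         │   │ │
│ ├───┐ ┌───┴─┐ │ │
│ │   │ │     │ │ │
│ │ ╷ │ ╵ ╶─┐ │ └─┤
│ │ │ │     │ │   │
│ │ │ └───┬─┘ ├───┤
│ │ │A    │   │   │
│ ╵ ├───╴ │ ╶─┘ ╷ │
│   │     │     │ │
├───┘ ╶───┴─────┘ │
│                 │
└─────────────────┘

Finding path from (6, 2) to (1, 6):
Path: (6,2) → (5,2) → (4,2) → (4,1) → (5,1) → (6,1) → (7,1) → (7,0) → (6,0) → (5,0) → (4,0) → (3,0) → (2,0) → (2,1) → (2,2) → (1,2) → (0,2) → (0,3) → (0,4) → (0,5) → (0,6) → (1,6)
Distance: 21 steps

Solution:

┌───┬─────────┬───┐
│   │↱ → → → ↓│   │
│ ╷ │ ╷ ╶─┬─╴ └─┐ │
│ │ │↑│   │  B  │ │
│ └─┘ ├─┐ └───┐ ╵ │
│↱ → ↑│ │     │   │
│ ┌───┘ └───┐ └─┐ │
│↑│         │   │ │
│ ├───┐ ┌───┴─┐ │ │
│↑│↓ ↰│ │     │ │ │
│ │ ╷ │ ╵ ╶─┐ │ └─┤
│↑│↓│↑│     │ │   │
│ │ │ └───┬─┘ ├───┤
│↑│↓│A    │   │   │
│ ╵ ├───╴ │ ╶─┘ ╷ │
│↑ ↲│     │     │ │
├───┘ ╶───┴─────┘ │
│                 │
└─────────────────┘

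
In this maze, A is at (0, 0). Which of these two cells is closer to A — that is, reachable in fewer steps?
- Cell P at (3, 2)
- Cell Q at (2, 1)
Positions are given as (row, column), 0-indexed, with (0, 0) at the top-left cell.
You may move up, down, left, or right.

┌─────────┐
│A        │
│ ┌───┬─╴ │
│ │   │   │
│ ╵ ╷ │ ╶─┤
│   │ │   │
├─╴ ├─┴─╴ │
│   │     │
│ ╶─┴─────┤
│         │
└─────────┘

Shortest path A → P at (3, 2): 11 steps
Shortest path A → Q at (2, 1): 3 steps

Q is closer (3 steps vs 11 steps).

Path to P:

┌─────────┐
│A → → → ↓│
│ ┌───┬─╴ │
│ │   │↓ ↲│
│ ╵ ╷ │ ╶─┤
│   │ │↳ ↓│
├─╴ ├─┴─╴ │
│   │P ← ↲│
│ ╶─┴─────┤
│         │
└─────────┘

Path to Q:

┌─────────┐
│A        │
│ ┌───┬─╴ │
│↓│   │   │
│ ╵ ╷ │ ╶─┤
│↳ Q│ │   │
├─╴ ├─┴─╴ │
│   │     │
│ ╶─┴─────┤
│         │
└─────────┘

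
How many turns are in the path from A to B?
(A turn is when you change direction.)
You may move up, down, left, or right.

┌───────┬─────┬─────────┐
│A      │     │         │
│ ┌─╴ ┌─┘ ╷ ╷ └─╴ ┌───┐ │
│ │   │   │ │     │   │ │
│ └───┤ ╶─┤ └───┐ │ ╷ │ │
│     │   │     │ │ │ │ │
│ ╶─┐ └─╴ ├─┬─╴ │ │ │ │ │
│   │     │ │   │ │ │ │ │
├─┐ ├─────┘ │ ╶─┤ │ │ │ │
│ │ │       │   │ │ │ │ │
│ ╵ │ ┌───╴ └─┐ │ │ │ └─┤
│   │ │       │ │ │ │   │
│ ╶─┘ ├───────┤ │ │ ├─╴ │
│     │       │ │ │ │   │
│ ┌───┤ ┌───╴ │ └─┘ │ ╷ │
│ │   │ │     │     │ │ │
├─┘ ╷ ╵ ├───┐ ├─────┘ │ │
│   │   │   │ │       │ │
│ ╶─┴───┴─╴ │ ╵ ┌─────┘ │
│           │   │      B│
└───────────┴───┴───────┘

Directions: down, down, right, right, down, right, right, up, left, up, right, up, right, down, down, right, right, down, left, down, right, down, down, down, right, right, up, up, up, up, up, up, right, down, down, down, down, right, down, down, down, down
Number of turns: 22

Solution:

┌───────┬─────┬─────────┐
│A      │↱ ↓  │         │
│ ┌─╴ ┌─┘ ╷ ╷ └─╴ ┌───┐ │
│↓│   │↱ ↑│↓│     │↱ ↓│ │
│ └───┤ ╶─┤ └───┐ │ ╷ │ │
│↳ → ↓│↑ ↰│↳ → ↓│ │↑│↓│ │
│ ╶─┐ └─╴ ├─┬─╴ │ │ │ │ │
│   │↳ → ↑│ │↓ ↲│ │↑│↓│ │
├─┐ ├─────┘ │ ╶─┤ │ │ │ │
│ │ │       │↳ ↓│ │↑│↓│ │
│ ╵ │ ┌───╴ └─┐ │ │ │ └─┤
│   │ │       │↓│ │↑│↳ ↓│
│ ╶─┘ ├───────┤ │ │ ├─╴ │
│     │       │↓│ │↑│  ↓│
│ ┌───┤ ┌───╴ │ └─┘ │ ╷ │
│ │   │ │     │↳ → ↑│ │↓│
├─┘ ╷ ╵ ├───┐ ├─────┘ │ │
│   │   │   │ │       │↓│
│ ╶─┴───┴─╴ │ ╵ ┌─────┘ │
│           │   │      B│
└───────────┴───┴───────┘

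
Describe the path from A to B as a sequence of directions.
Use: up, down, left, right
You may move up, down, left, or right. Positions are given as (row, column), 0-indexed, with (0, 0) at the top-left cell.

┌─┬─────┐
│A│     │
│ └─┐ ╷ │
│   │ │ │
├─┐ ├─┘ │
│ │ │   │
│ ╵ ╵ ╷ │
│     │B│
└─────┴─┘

Finding the path and converting it to directions:
Path through cells: (0,0) → (1,0) → (1,1) → (2,1) → (3,1) → (3,2) → (2,2) → (2,3) → (3,3)
Directions: down, right, down, down, right, up, right, down

Solution:

┌─┬─────┐
│A│     │
│ └─┐ ╷ │
│↳ ↓│ │ │
├─┐ ├─┘ │
│ │↓│↱ ↓│
│ ╵ ╵ ╷ │
│  ↳ ↑│B│
└─────┴─┘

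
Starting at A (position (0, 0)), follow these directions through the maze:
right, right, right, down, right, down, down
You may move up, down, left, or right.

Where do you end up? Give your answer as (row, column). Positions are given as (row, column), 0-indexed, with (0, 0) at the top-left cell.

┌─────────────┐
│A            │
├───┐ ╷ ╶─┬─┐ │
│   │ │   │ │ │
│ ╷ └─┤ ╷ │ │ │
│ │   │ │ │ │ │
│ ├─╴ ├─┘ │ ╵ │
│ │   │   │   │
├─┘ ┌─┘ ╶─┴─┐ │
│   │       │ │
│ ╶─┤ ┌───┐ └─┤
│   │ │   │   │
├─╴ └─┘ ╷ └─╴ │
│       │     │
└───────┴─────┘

Following directions step by step:
Start: (0, 0)
  right: (0, 0) → (0, 1)
  right: (0, 1) → (0, 2)
  right: (0, 2) → (0, 3)
  down: (0, 3) → (1, 3)
  right: (1, 3) → (1, 4)
  down: (1, 4) → (2, 4)
  down: (2, 4) → (3, 4)
Final position: (3, 4)

Path taken:

┌─────────────┐
│A → → ↓      │
├───┐ ╷ ╶─┬─┐ │
│   │ │↳ ↓│ │ │
│ ╷ └─┤ ╷ │ │ │
│ │   │ │↓│ │ │
│ ├─╴ ├─┘ │ ╵ │
│ │   │  B│   │
├─┘ ┌─┘ ╶─┴─┐ │
│   │       │ │
│ ╶─┤ ┌───┐ └─┤
│   │ │   │   │
├─╴ └─┘ ╷ └─╴ │
│       │     │
└───────┴─────┘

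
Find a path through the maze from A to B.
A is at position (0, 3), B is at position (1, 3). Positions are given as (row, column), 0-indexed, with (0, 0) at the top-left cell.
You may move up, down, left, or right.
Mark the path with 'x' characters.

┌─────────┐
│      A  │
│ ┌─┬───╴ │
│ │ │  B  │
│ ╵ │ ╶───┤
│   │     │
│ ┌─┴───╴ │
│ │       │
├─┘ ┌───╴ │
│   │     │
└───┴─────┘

Finding the shortest path from (0, 3) to (1, 3):
Path length: 3 steps
Directions: right → down → left

Solution:

┌─────────┐
│      A x│
│ ┌─┬───╴ │
│ │ │  B x│
│ ╵ │ ╶───┤
│   │     │
│ ┌─┴───╴ │
│ │       │
├─┘ ┌───╴ │
│   │     │
└───┴─────┘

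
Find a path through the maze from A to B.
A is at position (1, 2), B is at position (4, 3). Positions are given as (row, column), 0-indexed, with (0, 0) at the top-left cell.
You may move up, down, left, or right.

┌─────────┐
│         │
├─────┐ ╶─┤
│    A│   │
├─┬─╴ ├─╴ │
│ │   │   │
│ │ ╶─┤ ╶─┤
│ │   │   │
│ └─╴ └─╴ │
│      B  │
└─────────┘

Finding the shortest path from (1, 2) to (4, 3):
Path length: 6 steps
Directions: down → left → down → right → down → right

Solution:

┌─────────┐
│         │
├─────┐ ╶─┤
│    A│   │
├─┬─╴ ├─╴ │
│ │↓ ↲│   │
│ │ ╶─┤ ╶─┤
│ │↳ ↓│   │
│ └─╴ └─╴ │
│    ↳ B  │
└─────────┘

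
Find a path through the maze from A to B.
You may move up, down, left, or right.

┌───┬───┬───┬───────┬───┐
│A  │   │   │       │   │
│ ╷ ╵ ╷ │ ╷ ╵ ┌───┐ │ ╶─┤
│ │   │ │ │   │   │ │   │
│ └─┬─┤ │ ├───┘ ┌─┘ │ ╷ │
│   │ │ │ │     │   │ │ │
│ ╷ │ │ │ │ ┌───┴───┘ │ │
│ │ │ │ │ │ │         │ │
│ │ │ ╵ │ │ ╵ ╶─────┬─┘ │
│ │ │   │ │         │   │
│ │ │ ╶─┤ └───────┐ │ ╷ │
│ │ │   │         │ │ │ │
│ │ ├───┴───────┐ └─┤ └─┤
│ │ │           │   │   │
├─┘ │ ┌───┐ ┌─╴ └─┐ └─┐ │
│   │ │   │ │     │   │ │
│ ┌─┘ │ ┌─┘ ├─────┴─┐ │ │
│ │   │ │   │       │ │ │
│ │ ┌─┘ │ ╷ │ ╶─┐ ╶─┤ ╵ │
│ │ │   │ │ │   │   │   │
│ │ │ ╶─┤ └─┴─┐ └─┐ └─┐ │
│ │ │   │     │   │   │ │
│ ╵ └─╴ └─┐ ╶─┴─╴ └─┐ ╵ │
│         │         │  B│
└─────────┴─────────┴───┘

Finding the shortest path through the maze:
Path length: 46 steps
Directions: down → down → right → down → down → down → down → down → left → down → down → down → down → right → up → up → up → right → up → up → right → right → right → down → down → left → down → down → right → down → right → right → right → up → left → up → left → up → right → right → down → right → down → right → down → right

Solution:

┌───┬───┬───┬───────┬───┐
│A  │   │   │       │   │
│ ╷ ╵ ╷ │ ╷ ╵ ┌───┐ │ ╶─┤
│↓│   │ │ │   │   │ │   │
│ └─┬─┤ │ ├───┘ ┌─┘ │ ╷ │
│↳ ↓│ │ │ │     │   │ │ │
│ ╷ │ │ │ │ ┌───┴───┘ │ │
│ │↓│ │ │ │ │         │ │
│ │ │ ╵ │ │ ╵ ╶─────┬─┘ │
│ │↓│   │ │         │   │
│ │ │ ╶─┤ └───────┐ │ ╷ │
│ │↓│   │         │ │ │ │
│ │ ├───┴───────┐ └─┤ └─┤
│ │↓│↱ → → ↓    │   │   │
├─┘ │ ┌───┐ ┌─╴ └─┐ └─┐ │
│↓ ↲│↑│   │↓│     │   │ │
│ ┌─┘ │ ┌─┘ ├─────┴─┐ │ │
│↓│↱ ↑│ │↓ ↲│↱ → ↓  │ │ │
│ │ ┌─┘ │ ╷ │ ╶─┐ ╶─┤ ╵ │
│↓│↑│   │↓│ │↑ ↰│↳ ↓│   │
│ │ │ ╶─┤ └─┴─┐ └─┐ └─┐ │
│↓│↑│   │↳ ↓  │↑ ↰│↳ ↓│ │
│ ╵ └─╴ └─┐ ╶─┴─╴ └─┐ ╵ │
│↳ ↑      │↳ → → ↑  │↳ B│
└─────────┴─────────┴───┘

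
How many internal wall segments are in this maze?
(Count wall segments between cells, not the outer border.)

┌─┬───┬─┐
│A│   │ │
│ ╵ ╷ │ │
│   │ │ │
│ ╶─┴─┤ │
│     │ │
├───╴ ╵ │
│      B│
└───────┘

Counting internal wall segments:
Total internal walls: 9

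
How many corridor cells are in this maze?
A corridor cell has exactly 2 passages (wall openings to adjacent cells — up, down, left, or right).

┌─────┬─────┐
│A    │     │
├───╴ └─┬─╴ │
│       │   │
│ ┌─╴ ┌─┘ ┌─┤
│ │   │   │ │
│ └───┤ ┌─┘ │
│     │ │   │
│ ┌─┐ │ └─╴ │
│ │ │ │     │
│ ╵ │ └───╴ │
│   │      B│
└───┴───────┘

Counting cells with exactly 2 passages:
Total corridor cells: 25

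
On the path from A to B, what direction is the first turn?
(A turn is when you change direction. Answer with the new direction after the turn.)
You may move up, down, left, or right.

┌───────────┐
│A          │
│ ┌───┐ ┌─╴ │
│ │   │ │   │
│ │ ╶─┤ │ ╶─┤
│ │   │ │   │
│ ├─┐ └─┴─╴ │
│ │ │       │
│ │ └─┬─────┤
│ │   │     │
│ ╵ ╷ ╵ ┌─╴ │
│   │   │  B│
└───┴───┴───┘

Directions: down, down, down, down, down, right, up, right, down, right, up, right, right, down
First turn direction: right

Solution:

┌───────────┐
│A          │
│ ┌───┐ ┌─╴ │
│↓│   │ │   │
│ │ ╶─┤ │ ╶─┤
│↓│   │ │   │
│ ├─┐ └─┴─╴ │
│↓│ │       │
│ │ └─┬─────┤
│↓│↱ ↓│↱ → ↓│
│ ╵ ╷ ╵ ┌─╴ │
│↳ ↑│↳ ↑│  B│
└───┴───┴───┘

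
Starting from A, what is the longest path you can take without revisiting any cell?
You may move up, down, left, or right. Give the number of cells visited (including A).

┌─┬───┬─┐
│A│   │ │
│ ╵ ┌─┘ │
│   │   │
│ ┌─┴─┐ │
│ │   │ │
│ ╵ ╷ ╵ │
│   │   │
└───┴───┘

Finding longest simple path using DFS:
Start: (0, 0)
Longest path visits 12 cells
Path: A → down → down → down → right → up → right → down → right → up → up → up

Solution:

┌─┬───┬─┐
│A│   │B│
│ ╵ ┌─┘ │
│↓  │  ↑│
│ ┌─┴─┐ │
│↓│↱ ↓│↑│
│ ╵ ╷ ╵ │
│↳ ↑│↳ ↑│
└───┴───┘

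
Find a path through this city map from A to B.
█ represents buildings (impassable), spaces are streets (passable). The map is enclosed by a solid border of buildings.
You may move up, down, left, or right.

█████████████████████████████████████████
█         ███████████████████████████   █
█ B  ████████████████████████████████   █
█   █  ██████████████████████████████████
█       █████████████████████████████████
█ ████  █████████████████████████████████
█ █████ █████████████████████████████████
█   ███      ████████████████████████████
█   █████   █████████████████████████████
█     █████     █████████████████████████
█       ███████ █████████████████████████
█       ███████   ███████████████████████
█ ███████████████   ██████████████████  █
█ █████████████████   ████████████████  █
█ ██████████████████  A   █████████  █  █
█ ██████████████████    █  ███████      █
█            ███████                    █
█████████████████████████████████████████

Finding the shortest path from A to B:
Movement: cardinal only
Path length: 32 steps
Directions: left → up → left → left → up → left → left → up → left → left → up → up → left → left → left → left → up → up → left → left → left → left → up → up → up → left → left → left → left → up → up → left

Solution:

█████████████████████████████████████████
█         ███████████████████████████   █
█ B↰ ████████████████████████████████   █
█  ↑█  ██████████████████████████████████
█  ↑←←←↰█████████████████████████████████
█ ████ ↑█████████████████████████████████
█ █████↑█████████████████████████████████
█   ███↑←←←↰ ████████████████████████████
█   █████  ↑█████████████████████████████
█     █████↑←←←↰█████████████████████████
█       ███████↑█████████████████████████
█       ███████↑←↰███████████████████████
█ ███████████████↑←↰██████████████████  █
█ █████████████████↑←↰████████████████  █
█ ██████████████████ ↑A   █████████  █  █
█ ██████████████████    █  ███████      █
█            ███████                    █
█████████████████████████████████████████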